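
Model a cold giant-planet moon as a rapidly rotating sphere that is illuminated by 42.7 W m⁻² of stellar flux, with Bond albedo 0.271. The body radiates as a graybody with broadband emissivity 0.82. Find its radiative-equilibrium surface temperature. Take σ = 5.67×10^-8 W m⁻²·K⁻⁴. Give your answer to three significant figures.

Absorbed flux (global mean): S(1−α)/4 = 42.70·0.729/4 = 7.782 W m⁻².
Radiative balance εσT⁴ = 7.782 gives T = [7.782/(0.82·σ)]^(1/4) = 113.7 K.

114 K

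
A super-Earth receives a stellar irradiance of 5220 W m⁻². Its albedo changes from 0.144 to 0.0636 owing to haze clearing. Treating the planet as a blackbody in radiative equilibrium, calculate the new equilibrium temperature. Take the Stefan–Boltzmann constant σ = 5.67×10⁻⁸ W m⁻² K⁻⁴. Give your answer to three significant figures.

With the new albedo, S(1−α₂)/4 = 1222 W m⁻², so T₂ = 383.2 K.

383 K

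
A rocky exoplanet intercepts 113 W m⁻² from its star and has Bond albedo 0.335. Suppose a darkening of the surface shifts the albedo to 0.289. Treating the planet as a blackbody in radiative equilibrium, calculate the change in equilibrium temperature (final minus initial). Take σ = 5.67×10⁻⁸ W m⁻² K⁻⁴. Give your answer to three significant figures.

Before: T₁ = [113.0·0.665/(4σ)]^(1/4) = 134.9 K.
With α = 0.289, T₂ = 137.2 K.
ΔT = T₂ − T₁ = 2.275 K.

2.27 K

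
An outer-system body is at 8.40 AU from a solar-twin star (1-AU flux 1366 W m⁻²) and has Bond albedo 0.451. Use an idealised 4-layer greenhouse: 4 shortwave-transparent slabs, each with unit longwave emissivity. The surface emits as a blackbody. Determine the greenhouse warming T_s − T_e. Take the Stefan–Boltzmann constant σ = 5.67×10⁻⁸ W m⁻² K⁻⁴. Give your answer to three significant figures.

41.0 K

Irradiance scales as 1/d², so S = 1366 W m⁻² × (1/8.40)² = 19.36 W m⁻².
OLR = S(1−α)/4 = 2.657 W m⁻²; the top layer radiates at T_e = 82.74 K.
T_s = (N+1)^(1/4)·T_e = 123.7 K.
So the greenhouse effect raises the surface by 123.7 − 82.74 = 40.98 K.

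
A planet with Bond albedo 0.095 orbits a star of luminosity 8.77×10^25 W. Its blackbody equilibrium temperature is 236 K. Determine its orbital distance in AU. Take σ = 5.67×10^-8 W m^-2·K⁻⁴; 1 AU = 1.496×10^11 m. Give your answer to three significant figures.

The flux needed for this T is 4σT⁴/(1−0.095) = 777.4 W m^-2.
S = L/(4πd²) → d = √(L/4πS) = √(8.77×10^25/(4π·777.4)) = 9.475×10^10 m = 0.6333 AU.

0.633 AU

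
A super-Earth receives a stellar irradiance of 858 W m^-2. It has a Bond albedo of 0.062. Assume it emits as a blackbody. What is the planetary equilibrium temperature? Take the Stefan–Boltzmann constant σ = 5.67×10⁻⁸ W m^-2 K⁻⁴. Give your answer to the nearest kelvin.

244 K

Absorbed flux (global mean): S(1−α)/4 = 858.0·0.938/4 = 201.2 W m^-2.
In equilibrium σT⁴ equals this, so T = 244.1 K.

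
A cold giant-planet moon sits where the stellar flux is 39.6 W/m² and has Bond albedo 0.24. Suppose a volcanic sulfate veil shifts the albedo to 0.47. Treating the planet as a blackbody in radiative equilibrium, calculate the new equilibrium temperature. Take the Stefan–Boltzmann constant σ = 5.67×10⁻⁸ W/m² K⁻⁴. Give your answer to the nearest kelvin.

98 K

With the new albedo, S(1−α₂)/4 = 5.247 W/m², so T₂ = 98.08 K.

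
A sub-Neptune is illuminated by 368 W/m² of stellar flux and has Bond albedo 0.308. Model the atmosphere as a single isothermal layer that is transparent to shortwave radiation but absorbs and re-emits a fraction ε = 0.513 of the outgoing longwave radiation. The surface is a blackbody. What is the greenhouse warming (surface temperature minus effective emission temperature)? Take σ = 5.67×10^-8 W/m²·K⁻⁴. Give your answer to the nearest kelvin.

The planet radiates to space at T_e = [S(1−α)/(4σ)]^(1/4) = 183.1 K.
For a single slab of emissivity ε, T_s⁴ = 2T_e⁴/(2−ε); thus T_s = 183.1·(1.345)^(1/4) = 197.1 K.
Greenhouse warming: T_s − T_e = 14.08 K.

14 K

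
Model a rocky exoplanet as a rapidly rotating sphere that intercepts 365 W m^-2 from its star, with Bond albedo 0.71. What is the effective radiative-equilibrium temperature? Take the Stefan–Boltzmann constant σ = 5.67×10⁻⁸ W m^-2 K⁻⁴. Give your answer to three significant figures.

147 kelvin

The planet absorbs (1−α)S over its disc πR² and re-emits over 4πR², so the mean absorbed flux is (1−0.71)·365.0/4 = 26.46 W m^-2.
Set σT⁴ = 26.46 → T = (26.46/σ)^(1/4) = 147.0 K.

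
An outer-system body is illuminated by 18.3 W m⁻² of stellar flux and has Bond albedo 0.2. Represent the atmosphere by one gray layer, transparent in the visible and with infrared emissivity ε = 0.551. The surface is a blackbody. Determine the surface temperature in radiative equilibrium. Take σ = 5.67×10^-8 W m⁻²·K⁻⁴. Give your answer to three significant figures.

97.2 K

Effective emission temperature (TOA balance): σT_e⁴ = S(1−α)/4 = 3.660 W m⁻² → T_e = 89.63 K.
Surface balance with a leaky layer gives σT_s⁴ = σT_e⁴·2/(2−ε), so T_s = T_e·[2/(2−0.551)]^(1/4) = 97.15 K.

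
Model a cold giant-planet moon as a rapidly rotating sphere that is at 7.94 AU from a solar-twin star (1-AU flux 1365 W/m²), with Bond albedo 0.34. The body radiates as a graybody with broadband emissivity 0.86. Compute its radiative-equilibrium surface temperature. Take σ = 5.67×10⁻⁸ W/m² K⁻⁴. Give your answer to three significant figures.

92.5 K

By the inverse-square law, S = 1365/7.94² = 21.65 W/m².
Absorbed flux (global mean): S(1−α)/4 = 21.65·0.66/4 = 3.573 W/m².
Radiative balance εσT⁴ = 3.573 gives T = [3.573/(0.86·σ)]^(1/4) = 92.52 K.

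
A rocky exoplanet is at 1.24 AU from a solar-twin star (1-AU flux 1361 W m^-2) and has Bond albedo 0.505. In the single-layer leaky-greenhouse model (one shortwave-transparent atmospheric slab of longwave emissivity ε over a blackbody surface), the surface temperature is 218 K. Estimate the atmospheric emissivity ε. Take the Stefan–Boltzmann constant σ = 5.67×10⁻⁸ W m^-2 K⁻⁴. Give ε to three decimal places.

By the inverse-square law, S = 1361/1.24² = 885.1 W m^-2.
TOA balance gives T_e = 209.6 K.
Inverting T_s⁴ = 2T_e⁴/(2−ε): (T_e/T_s)⁴ = 0.8554, so ε = 2(1 − 0.8554) = 0.2893.

0.289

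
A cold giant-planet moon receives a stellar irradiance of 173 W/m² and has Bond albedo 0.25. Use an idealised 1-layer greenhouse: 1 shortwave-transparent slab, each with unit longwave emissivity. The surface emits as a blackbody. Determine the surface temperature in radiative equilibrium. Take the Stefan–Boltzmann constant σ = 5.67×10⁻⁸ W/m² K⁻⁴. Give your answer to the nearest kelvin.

Top-of-atmosphere balance: σT_e⁴ = S(1−α)/4 = 32.44 W/m² → T_e = 154.7 K.
For an N-layer opaque stack, T_s⁴ = (N+1)T_e⁴, hence T_s = (2)^(1/4)×154.7 K = 183.9 K.

184 K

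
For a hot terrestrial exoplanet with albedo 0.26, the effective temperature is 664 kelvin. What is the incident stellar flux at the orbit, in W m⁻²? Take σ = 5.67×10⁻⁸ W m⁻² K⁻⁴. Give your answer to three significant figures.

Invert the energy balance for S: S = 4σT⁴/(1−α).
σT⁴ = 5.67×10⁻⁸·(664)⁴ = 11020 W m⁻².
So S = 4×11020/(1−0.26) = 59580 W m⁻².

59600 W m⁻²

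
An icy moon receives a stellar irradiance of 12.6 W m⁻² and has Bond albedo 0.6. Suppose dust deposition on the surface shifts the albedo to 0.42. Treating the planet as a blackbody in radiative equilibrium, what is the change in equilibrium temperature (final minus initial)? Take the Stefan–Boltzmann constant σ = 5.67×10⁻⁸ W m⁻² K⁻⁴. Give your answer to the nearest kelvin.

Initial: T₁ = [S(1−0.6)/(4σ)]^(1/4) = 68.66 K.
With α = 0.42, T₂ = 75.34 K.
Change: 75.34 − 68.66 = 6.683 K.

7 K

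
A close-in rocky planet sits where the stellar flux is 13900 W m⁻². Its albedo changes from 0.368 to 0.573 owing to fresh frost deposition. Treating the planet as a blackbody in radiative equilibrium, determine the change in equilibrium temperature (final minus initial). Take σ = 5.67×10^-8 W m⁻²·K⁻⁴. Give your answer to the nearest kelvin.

With α = 0.368, T₁ = 443.6 K.
With α = 0.573, T₂ = 402.2 K.
Change: 402.2 − 443.6 = -41.42 K.

-41 kelvin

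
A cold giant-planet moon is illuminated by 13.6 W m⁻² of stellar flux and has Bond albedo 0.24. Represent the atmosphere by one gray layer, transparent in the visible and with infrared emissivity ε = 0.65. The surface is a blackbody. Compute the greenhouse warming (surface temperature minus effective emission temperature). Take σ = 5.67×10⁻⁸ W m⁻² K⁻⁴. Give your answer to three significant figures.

8.48 K

At the top of the atmosphere, σT_e⁴ = S(1−α)/4 = 2.584 W m⁻², giving T_e = 82.16 K.
The surface balance (absorbed SW + ε·downward IR = σT_s⁴) with T_a⁴ = T_s⁴/2 reduces to T_s = T_e·[2/(2−ε)]^¼ = 90.65 K.
Greenhouse warming: T_s − T_e = 8.483 K.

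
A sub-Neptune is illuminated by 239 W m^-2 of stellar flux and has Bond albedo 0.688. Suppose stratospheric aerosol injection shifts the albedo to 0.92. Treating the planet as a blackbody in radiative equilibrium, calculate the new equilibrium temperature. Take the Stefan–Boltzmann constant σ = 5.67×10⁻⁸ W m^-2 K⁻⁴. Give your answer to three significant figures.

New equilibrium: T₂ = [(1−0.92)·239.0/(4σ)]^(1/4) = 95.82 K.

95.8 K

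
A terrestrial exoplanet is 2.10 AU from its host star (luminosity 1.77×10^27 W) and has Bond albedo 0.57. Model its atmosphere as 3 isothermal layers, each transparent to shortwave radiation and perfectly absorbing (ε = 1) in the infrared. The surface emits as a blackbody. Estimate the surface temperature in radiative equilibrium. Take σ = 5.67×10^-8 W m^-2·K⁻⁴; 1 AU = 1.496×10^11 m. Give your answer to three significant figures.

323 K

d = 2.10 × 1.496×10^11 m = 3.142×10^11 m.
S = L/(4πd²) = 1427 W m^-2.
OLR = S(1−α)/4 = 153.4 W m^-2; the top layer radiates at T_e = 228.1 K.
With N = 3 opaque layers, T_s = (N+1)^(1/4)·T_e = 4^(1/4)·228.1 = 322.5 K.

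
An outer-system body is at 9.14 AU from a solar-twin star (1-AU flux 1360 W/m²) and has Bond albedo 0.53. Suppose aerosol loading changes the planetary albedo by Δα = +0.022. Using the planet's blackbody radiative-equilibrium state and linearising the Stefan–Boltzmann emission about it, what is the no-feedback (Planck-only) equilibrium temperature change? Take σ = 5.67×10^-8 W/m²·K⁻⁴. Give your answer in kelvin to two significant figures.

Irradiance scales as 1/d², so S = 1360 W/m² × (1/9.14)² = 16.28 W/m².
Unperturbed T_e = [16.28·(1−0.53)/(4σ)]^¼ = 76.21 K.
The change in absorbed flux is Δ[S(1−α)/4] = −SΔα/4 = -0.08954 W/m².
Planck response: λ_P = 4σT_e³ = 4·5.67×10⁻⁸·(76.21)³ = 0.1004 W/m²/K.
ΔT₀ = ΔF/λ_P = -0.08954/0.1004 = -0.892 K.

-0.89 K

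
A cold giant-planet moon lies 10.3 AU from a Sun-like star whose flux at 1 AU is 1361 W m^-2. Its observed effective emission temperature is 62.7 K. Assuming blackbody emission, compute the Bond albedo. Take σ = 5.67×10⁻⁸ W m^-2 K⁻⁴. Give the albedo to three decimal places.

Irradiance scales as 1/d², so S = 1361 W m^-2 × (1/10.3)² = 12.83 W m^-2.
Energy balance: S(1−α)/4 = σT⁴, so 1−α = 4σT⁴/S.
4σT⁴ = 4·5.67×10⁻⁸·(62.7)⁴ = 3.505 W m^-2.
1−α = 3.505/12.83 = 0.2732, so α = 0.7268.

0.727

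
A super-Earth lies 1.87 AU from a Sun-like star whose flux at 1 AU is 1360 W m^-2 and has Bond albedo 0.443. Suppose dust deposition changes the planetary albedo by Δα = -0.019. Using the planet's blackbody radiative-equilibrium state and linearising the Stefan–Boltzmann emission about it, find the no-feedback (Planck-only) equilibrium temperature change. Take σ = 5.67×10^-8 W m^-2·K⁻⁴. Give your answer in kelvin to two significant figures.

1.5 kelvin

By the inverse-square law, S = 1360/1.87² = 388.9 W m^-2.
Reference equilibrium: T_e = [S(1−α)/(4σ)]^(1/4) = 175.8 K.
The change in absorbed flux is Δ[S(1−α)/4] = −SΔα/4 = 1.847 W m^-2.
Planck response: λ_P = 4σT_e³ = 4·5.67×10⁻⁸·(175.8)³ = 1.232 W m^-2/K.
So ΔT₀ = 1.847/1.232 = 1.50 K.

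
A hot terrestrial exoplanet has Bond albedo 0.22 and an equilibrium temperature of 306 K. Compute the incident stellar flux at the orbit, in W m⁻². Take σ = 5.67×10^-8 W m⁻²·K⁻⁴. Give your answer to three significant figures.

2550 W m⁻²

Invert the energy balance for S: S = 4σT⁴/(1−α).
The emitted flux is σT⁴ = 497.1 W m⁻².
S = 4·497.1/0.78 = 2549 W m⁻².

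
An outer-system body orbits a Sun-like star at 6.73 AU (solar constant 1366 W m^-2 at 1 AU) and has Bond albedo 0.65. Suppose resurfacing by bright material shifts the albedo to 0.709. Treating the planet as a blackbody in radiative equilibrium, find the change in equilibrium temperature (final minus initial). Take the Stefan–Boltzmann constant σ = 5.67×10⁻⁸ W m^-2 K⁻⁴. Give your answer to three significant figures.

-3.73 kelvin

Flux at the orbit: S = 1366/(6.73)² = 30.16 W m^-2.
Before: T₁ = [30.16·0.35/(4σ)]^(1/4) = 82.60 K.
Final:   T₂ = [S(1−0.709)/(4σ)]^(1/4) = 78.87 K.
ΔT = T₂ − T₁ = -3.725 K.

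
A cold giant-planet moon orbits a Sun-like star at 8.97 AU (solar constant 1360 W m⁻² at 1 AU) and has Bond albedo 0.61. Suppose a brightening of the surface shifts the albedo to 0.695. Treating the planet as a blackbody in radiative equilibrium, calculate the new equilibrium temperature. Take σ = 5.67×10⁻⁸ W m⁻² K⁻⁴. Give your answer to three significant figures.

Irradiance scales as 1/d², so S = 1360 W m⁻² × (1/8.97)² = 16.90 W m⁻².
T₂ = [S(1−α₂)/(4σ)]^(1/4) = [16.90·0.305/(4σ)]^(1/4) = 69.05 K.

69.0 K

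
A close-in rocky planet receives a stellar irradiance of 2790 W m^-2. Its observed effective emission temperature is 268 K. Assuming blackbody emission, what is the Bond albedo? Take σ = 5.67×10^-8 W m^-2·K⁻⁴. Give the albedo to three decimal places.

0.581

Energy balance: S(1−α)/4 = σT⁴, so 1−α = 4σT⁴/S.
4σT⁴ = 4·5.67×10⁻⁸·(268)⁴ = 1170 W m^-2.
Hence α = 1 − 1170/2790 = 0.5806.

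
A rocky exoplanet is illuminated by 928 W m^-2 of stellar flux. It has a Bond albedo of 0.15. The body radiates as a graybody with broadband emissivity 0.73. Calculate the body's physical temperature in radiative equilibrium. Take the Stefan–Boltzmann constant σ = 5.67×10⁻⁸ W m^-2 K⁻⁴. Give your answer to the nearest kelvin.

263 K

The planet absorbs (1−α)S over its disc πR² and re-emits over 4πR², so the mean absorbed flux is (1−0.15)·928.0/4 = 197.2 W m^-2.
Equating to εσT⁴ with ε = 0.73: T = (197.2/0.73σ)^(1/4) = 262.7 K.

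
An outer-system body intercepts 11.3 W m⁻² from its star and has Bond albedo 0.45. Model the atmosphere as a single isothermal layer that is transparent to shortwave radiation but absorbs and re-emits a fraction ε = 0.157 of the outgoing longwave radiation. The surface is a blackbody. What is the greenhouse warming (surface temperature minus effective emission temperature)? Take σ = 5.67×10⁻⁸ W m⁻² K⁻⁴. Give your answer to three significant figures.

1.49 K

The planet radiates to space at T_e = [S(1−α)/(4σ)]^(1/4) = 72.35 K.
The surface balance (absorbed SW + ε·downward IR = σT_s⁴) with T_a⁴ = T_s⁴/2 reduces to T_s = T_e·[2/(2−ε)]^¼ = 73.85 K.
Greenhouse warming: T_s − T_e = 1.494 K.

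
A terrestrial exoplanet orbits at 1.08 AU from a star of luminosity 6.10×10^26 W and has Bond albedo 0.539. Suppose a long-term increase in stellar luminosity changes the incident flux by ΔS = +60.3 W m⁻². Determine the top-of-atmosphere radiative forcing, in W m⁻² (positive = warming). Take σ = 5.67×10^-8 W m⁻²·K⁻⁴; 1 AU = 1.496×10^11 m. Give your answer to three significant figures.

Orbital distance: d = 1.08 AU = 1.616×10^11 m.
Flux at the orbit: S = L/(4πd²) = 6.10×10^26/(4π·(1.62×10^11)²) = 1860 W m⁻².
Only a fraction (1−α) is absorbed and it's spread over 4πR², so ΔF = (1−α)ΔS/4 = 6.950 W m⁻².

6.95 W m⁻²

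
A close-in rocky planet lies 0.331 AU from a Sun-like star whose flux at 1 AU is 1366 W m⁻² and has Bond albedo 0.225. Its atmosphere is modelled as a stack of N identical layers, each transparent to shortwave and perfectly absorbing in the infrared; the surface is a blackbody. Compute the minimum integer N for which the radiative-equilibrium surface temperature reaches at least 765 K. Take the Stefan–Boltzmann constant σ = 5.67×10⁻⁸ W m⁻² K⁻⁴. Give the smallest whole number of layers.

8

Flux at the orbit: S = 1366/(0.331)² = 12470 W m⁻².
Top-of-atmosphere balance: σT_e⁴ = S(1−α)/4 = 2416 W m⁻² → T_e = 454.3 K.
Since T_s⁴ = (N+1)T_e⁴, we need N ≥ (T_s/T_e)⁴ − 1 = 7.039.
So N ≥ 7.039; the smallest integer is N = 8.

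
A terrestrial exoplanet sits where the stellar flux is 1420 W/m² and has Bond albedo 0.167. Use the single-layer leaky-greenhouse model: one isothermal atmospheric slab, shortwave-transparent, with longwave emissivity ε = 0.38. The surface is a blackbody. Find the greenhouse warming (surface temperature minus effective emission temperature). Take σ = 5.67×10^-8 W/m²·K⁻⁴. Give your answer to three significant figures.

The planet radiates to space at T_e = [S(1−α)/(4σ)]^(1/4) = 268.7 K.
For a single slab of emissivity ε, T_s⁴ = 2T_e⁴/(2−ε); thus T_s = 268.7·(1.235)^(1/4) = 283.3 K.
The atmosphere warms the surface by 14.54 K.

14.5 kelvin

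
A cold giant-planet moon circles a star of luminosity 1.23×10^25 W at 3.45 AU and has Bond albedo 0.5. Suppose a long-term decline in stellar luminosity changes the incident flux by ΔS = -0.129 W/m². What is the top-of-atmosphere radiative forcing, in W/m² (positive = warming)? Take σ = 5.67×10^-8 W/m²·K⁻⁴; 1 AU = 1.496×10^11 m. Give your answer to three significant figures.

-0.0161 W/m²

d = 3.45 × 1.496×10^11 m = 5.161×10^11 m.
Flux at the orbit: S = L/(4πd²) = 1.23×10^25/(4π·(5.16×10^11)²) = 3.674 W/m².
Only a fraction (1−α) is absorbed and it's spread over 4πR², so ΔF = (1−α)ΔS/4 = -0.01613 W/m².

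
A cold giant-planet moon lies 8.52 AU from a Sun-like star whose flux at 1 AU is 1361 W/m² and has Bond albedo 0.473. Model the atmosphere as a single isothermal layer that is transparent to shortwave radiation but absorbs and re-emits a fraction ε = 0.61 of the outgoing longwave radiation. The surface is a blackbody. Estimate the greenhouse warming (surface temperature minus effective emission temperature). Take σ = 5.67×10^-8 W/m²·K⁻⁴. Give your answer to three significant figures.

7.74 K

Irradiance scales as 1/d², so S = 1361 W/m² × (1/8.52)² = 18.75 W/m².
The planet radiates to space at T_e = [S(1−α)/(4σ)]^(1/4) = 81.24 K.
The surface balance (absorbed SW + ε·downward IR = σT_s⁴) with T_a⁴ = T_s⁴/2 reduces to T_s = T_e·[2/(2−ε)]^¼ = 88.98 K.
The atmosphere warms the surface by 7.736 K.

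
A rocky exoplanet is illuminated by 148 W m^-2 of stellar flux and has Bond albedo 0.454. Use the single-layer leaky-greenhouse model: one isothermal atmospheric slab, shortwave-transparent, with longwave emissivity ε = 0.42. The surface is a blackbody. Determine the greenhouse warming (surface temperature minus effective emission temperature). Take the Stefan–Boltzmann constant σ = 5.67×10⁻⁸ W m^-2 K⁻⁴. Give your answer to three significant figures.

At the top of the atmosphere, σT_e⁴ = S(1−α)/4 = 20.20 W m^-2, giving T_e = 137.4 K.
Surface balance with a leaky layer gives σT_s⁴ = σT_e⁴·2/(2−ε), so T_s = T_e·[2/(2−0.42)]^(1/4) = 145.7 K.
T_s − T_e = 145.7 − 137.4 = 8.340 K.

8.34 K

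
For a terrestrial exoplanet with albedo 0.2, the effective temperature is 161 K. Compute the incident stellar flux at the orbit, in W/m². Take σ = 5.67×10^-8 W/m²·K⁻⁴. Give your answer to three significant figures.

190 W/m²

From S(1−α)/4 = σT⁴: S = 4σT⁴/(1−α).
The emitted flux is σT⁴ = 38.10 W/m².
S = 4·38.10/0.8 = 190.5 W/m².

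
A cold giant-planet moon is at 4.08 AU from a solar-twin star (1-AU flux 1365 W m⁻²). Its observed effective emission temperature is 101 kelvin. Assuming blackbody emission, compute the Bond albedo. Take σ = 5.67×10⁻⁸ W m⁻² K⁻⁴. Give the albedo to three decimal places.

Flux at the orbit: S = 1365/(4.08)² = 82.00 W m⁻².
Rearranging the radiative balance, α = 1 − 4σT⁴/S.
σT⁴ = 5.900 W m⁻², so 4σT⁴ = 23.60 W m⁻².
Hence α = 1 − 23.60/82.00 = 0.7122.

0.712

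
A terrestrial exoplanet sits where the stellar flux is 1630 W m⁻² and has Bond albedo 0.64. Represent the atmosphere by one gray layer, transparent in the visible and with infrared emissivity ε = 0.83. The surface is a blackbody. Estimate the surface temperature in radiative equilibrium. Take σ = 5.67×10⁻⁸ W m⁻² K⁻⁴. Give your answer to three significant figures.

The planet radiates to space at T_e = [S(1−α)/(4σ)]^(1/4) = 225.5 K.
Surface balance with a leaky layer gives σT_s⁴ = σT_e⁴·2/(2−ε), so T_s = T_e·[2/(2−0.83)]^(1/4) = 257.9 K.

258 K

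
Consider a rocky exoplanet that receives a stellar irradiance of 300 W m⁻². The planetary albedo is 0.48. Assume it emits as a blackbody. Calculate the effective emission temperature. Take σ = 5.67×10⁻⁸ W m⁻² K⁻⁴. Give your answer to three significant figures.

162 kelvin

Averaging over the sphere, the absorbed flux is S(1−α)/4 = 39.00 W m⁻².
In equilibrium σT⁴ equals this, so T = 161.9 K.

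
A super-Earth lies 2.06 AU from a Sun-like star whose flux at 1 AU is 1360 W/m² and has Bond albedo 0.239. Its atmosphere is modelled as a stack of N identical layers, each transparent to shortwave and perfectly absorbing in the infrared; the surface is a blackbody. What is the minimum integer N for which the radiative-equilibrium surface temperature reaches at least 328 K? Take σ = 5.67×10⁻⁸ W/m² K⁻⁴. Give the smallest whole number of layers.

Flux at the orbit: S = 1360/(2.06)² = 320.5 W/m².
Top-of-atmosphere balance: σT_e⁴ = S(1−α)/4 = 60.97 W/m² → T_e = 181.1 K.
T_s = (N+1)^(1/4)·T_e ≥ 328 K requires N+1 ≥ (T_s/T_e)⁴ = (328/181.1)⁴ = 10.763.
So N ≥ 9.763; the smallest integer is N = 10.

10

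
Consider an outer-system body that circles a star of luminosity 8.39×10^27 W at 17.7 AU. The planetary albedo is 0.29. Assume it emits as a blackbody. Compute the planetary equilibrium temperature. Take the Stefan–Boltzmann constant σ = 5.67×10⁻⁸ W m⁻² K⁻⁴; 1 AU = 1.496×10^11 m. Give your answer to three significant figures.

131 kelvin

d = 17.7 × 1.496×10^11 m = 2.648×10^12 m.
Flux at the orbit: S = L/(4πd²) = 8.39×10^27/(4π·(2.65×10^12)²) = 95.22 W m⁻².
Averaging over the sphere, the absorbed flux is S(1−α)/4 = 16.90 W m⁻².
Balancing against σT⁴: T = (16.90/5.67×10⁻⁸)^(1/4) = 131.4 K.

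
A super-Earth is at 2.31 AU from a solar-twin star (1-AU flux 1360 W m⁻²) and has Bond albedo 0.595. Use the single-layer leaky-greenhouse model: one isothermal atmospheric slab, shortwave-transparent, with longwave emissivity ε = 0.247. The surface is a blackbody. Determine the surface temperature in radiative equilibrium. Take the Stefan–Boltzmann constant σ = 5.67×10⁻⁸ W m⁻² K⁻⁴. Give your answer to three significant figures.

151 K

By the inverse-square law, S = 1360/2.31² = 254.9 W m⁻².
At the top of the atmosphere, σT_e⁴ = S(1−α)/4 = 25.81 W m⁻², giving T_e = 146.1 K.
Surface balance with a leaky layer gives σT_s⁴ = σT_e⁴·2/(2−ε), so T_s = T_e·[2/(2−0.247)]^(1/4) = 151.0 K.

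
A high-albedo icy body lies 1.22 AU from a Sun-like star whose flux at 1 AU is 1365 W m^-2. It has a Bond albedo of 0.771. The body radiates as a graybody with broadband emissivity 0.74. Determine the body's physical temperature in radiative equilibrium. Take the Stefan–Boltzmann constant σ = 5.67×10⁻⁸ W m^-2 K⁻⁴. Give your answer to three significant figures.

188 K

Flux at the orbit: S = 1365/(1.22)² = 917.1 W m^-2.
Absorbed flux (global mean): S(1−α)/4 = 917.1·0.229/4 = 52.50 W m^-2.
Equating to εσT⁴ with ε = 0.74: T = (52.50/0.74σ)^(1/4) = 188.1 K.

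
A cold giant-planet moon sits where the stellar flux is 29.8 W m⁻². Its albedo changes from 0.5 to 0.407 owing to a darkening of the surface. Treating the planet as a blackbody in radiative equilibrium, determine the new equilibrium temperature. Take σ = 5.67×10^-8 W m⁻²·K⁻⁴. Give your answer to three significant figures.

New equilibrium: T₂ = [(1−0.407)·29.80/(4σ)]^(1/4) = 93.95 K.

94.0 K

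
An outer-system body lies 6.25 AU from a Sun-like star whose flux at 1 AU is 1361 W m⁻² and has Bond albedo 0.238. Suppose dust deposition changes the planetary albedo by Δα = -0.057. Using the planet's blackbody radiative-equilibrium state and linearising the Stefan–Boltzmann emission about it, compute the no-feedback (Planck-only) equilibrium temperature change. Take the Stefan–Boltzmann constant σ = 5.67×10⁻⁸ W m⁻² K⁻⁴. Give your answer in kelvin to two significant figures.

1.9 K

Irradiance scales as 1/d², so S = 1361 W m⁻² × (1/6.25)² = 34.84 W m⁻².
The baseline emission temperature is T_e = 104.0 K.
TOA radiative forcing: ΔF = −S·Δα/4 = −34.84·(-0.057)/4 = 0.4965 W m⁻².
Planck response: λ_P = 4σT_e³ = 4·5.67×10⁻⁸·(104.0)³ = 0.2552 W m⁻²/K.
Hence the no-feedback warming is ΔF/(4σT_e³) = 1.95 K.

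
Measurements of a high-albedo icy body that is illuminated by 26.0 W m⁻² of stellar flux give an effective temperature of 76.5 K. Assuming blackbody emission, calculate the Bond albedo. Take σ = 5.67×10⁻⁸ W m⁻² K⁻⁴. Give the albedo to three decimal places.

0.701

Energy balance: S(1−α)/4 = σT⁴, so 1−α = 4σT⁴/S.
4σT⁴ = 4·5.67×10⁻⁸·(76.5)⁴ = 7.768 W m⁻².
1−α = 7.768/26.00 = 0.2988, so α = 0.7012.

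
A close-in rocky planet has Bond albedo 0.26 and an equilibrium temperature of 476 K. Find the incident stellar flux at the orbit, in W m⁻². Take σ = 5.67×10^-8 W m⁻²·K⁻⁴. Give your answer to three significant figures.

15700 W m⁻²

Invert the energy balance for S: S = 4σT⁴/(1−α).
The emitted flux is σT⁴ = 2911 W m⁻².
So S = 4×2911/(1−0.26) = 15730 W m⁻².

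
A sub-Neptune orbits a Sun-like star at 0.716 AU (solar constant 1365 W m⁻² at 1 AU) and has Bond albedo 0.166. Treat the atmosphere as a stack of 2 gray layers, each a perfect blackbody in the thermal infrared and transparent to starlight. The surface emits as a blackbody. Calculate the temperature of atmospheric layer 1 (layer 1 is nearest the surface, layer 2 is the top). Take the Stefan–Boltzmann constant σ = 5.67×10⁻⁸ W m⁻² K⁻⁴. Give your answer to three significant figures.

374 K

Irradiance scales as 1/d², so S = 1365 W m⁻² × (1/0.716)² = 2663 W m⁻².
OLR = S(1−α)/4 = 555.2 W m⁻²; the top layer radiates at T_e = 314.6 K.
The net upward flux σT_e⁴ is constant between every pair of levels, so T_k⁴ = (N+1−k)T_e⁴.
T_1 = (2)^(1/4)·314.6 = 374.1 K.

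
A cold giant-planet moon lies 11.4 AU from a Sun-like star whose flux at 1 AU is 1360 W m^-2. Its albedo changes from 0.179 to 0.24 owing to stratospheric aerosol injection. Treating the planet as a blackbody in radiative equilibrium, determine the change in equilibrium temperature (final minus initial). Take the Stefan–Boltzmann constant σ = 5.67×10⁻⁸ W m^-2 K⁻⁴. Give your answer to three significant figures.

-1.50 kelvin

By the inverse-square law, S = 1360/11.4² = 10.46 W m^-2.
Before: T₁ = [10.46·0.821/(4σ)]^(1/4) = 78.45 K.
Final:   T₂ = [S(1−0.24)/(4σ)]^(1/4) = 76.95 K.
Change: 76.95 − 78.45 = -1.500 K.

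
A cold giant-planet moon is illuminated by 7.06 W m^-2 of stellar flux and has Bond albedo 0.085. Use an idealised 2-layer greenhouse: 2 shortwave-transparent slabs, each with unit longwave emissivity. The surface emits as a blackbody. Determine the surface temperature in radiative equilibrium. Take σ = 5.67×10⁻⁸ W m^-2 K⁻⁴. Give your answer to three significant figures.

OLR = S(1−α)/4 = 1.615 W m^-2; the top layer radiates at T_e = 73.05 K.
For an N-layer opaque stack, T_s⁴ = (N+1)T_e⁴, hence T_s = (3)^(1/4)×73.05 K = 96.14 K.

96.1 K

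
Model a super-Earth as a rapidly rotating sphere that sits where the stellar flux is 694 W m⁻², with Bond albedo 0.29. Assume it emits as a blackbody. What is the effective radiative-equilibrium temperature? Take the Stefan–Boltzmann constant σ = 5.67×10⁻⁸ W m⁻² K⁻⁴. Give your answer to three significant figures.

Averaging over the sphere, the absorbed flux is S(1−α)/4 = 123.2 W m⁻².
Balancing against σT⁴: T = (123.2/5.67×10⁻⁸)^(1/4) = 215.9 K.

216 K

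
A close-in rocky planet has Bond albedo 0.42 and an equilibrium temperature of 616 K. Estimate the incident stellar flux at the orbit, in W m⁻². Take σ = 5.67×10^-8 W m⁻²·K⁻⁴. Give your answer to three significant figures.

56300 W m⁻²

From S(1−α)/4 = σT⁴: S = 4σT⁴/(1−α).
σT⁴ = 5.67×10⁻⁸·(616)⁴ = 8164 W m⁻².
S = 4·8164/0.58 = 56300 W m⁻².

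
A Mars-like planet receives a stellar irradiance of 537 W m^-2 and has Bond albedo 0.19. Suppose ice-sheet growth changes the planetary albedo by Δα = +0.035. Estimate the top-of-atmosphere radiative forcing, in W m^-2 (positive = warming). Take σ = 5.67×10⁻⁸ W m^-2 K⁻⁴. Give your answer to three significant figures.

-4.70 W m^-2

ΔF = −(S/4)Δα = −(537.0/4)×(+0.035) = -4.699 W m^-2.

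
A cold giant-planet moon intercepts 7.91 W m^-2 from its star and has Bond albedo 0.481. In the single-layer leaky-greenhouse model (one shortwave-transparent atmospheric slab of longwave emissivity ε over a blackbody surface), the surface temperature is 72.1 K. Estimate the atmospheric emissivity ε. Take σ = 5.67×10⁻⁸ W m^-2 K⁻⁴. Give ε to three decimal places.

TOA balance gives T_e = 65.23 K.
Inverting T_s⁴ = 2T_e⁴/(2−ε): (T_e/T_s)⁴ = 0.6698, so ε = 2(1 − 0.6698) = 0.6604.

0.660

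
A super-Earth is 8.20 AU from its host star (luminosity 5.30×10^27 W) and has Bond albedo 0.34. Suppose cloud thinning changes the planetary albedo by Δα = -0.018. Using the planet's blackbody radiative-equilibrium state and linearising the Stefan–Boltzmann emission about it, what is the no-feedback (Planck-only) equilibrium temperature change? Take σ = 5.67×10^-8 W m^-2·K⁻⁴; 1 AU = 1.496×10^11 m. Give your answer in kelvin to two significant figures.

Orbital distance: d = 8.20 AU = 1.227×10^12 m.
S = L/(4πd²) = 280.3 W m^-2.
Unperturbed T_e = [280.3·(1−0.34)/(4σ)]^¼ = 169.0 K.
ΔF = −(S/4)Δα = −(280.3/4)×(-0.018) = 1.261 W m^-2.
Planck response: λ_P = 4σT_e³ = 4·5.67×10⁻⁸·(169.0)³ = 1.095 W m^-2/K.
So ΔT₀ = 1.261/1.095 = 1.15 K.

1.2 K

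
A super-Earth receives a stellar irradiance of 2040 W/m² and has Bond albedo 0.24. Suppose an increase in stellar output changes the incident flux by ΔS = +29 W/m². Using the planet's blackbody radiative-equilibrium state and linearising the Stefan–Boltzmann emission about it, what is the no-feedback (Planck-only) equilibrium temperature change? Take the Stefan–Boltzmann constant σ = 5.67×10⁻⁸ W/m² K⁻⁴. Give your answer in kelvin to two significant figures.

Unperturbed T_e = [2040·(1−0.24)/(4σ)]^¼ = 287.5 K.
Only a fraction (1−α) is absorbed and it's spread over 4πR², so ΔF = (1−α)ΔS/4 = 5.510 W/m².
Linearising σT⁴ gives d(σT⁴)/dT = 4σT_e³ = 5.392 W/m² per K.
Hence the no-feedback warming is ΔF/(4σT_e³) = 1.02 K.

1.0 kelvin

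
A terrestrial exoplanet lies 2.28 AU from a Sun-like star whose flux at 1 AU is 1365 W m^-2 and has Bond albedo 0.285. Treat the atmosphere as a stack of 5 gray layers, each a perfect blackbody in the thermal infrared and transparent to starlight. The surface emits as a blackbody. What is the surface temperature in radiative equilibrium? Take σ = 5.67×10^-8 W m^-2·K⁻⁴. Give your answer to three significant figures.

265 K

Flux at the orbit: S = 1365/(2.28)² = 262.6 W m^-2.
The effective emission temperature is T_e = [S(1−α)/(4σ)]^¼ = 169.6 K.
For an N-layer opaque stack, T_s⁴ = (N+1)T_e⁴, hence T_s = (6)^(1/4)×169.6 K = 265.5 K.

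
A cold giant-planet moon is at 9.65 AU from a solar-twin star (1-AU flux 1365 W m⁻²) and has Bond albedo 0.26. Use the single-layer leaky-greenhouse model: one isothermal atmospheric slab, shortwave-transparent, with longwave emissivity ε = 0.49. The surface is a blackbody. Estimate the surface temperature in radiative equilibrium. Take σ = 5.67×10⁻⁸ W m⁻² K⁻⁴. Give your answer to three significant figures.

Irradiance scales as 1/d², so S = 1365 W m⁻² × (1/9.65)² = 14.66 W m⁻².
At the top of the atmosphere, σT_e⁴ = S(1−α)/4 = 2.712 W m⁻², giving T_e = 83.16 K.
The surface balance (absorbed SW + ε·downward IR = σT_s⁴) with T_a⁴ = T_s⁴/2 reduces to T_s = T_e·[2/(2−ε)]^¼ = 89.21 K.

89.2 K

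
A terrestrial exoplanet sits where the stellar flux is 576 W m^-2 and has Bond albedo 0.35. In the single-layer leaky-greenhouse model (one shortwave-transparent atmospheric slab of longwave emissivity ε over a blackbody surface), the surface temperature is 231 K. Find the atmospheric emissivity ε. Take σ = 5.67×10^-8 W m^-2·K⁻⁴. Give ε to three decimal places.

TOA balance gives T_e = 201.6 K.
Since (2−ε)/2 = (T_e/T_s)⁴ = 0.5798, ε = 0.8405.

0.840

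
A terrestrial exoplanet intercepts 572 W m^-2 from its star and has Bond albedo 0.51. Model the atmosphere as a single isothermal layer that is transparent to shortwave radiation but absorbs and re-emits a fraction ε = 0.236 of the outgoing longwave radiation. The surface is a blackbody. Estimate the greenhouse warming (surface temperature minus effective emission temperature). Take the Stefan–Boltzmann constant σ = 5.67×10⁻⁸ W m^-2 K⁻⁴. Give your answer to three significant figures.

Effective emission temperature (TOA balance): σT_e⁴ = S(1−α)/4 = 70.07 W m^-2 → T_e = 187.5 K.
For a single slab of emissivity ε, T_s⁴ = 2T_e⁴/(2−ε); thus T_s = 187.5·(1.134)^(1/4) = 193.5 K.
Greenhouse warming: T_s − T_e = 5.979 K.

5.98 K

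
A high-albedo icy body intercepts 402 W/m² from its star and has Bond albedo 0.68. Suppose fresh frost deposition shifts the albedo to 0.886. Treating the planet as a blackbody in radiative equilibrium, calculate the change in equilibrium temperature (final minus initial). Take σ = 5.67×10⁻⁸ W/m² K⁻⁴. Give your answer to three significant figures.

Before: T₁ = [402.0·0.32/(4σ)]^(1/4) = 154.3 K.
With α = 0.886, T₂ = 119.2 K.
ΔT = T₂ − T₁ = -35.10 K.

-35.1 kelvin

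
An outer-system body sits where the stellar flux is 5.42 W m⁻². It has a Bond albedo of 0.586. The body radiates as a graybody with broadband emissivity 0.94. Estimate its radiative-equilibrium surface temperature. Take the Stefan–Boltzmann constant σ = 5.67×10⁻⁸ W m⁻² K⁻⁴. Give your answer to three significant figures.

57.0 K

The planet absorbs (1−α)S over its disc πR² and re-emits over 4πR², so the mean absorbed flux is (1−0.586)·5.420/4 = 0.5610 W m⁻².
Radiative balance εσT⁴ = 0.5610 gives T = [0.5610/(0.94·σ)]^(1/4) = 56.96 K.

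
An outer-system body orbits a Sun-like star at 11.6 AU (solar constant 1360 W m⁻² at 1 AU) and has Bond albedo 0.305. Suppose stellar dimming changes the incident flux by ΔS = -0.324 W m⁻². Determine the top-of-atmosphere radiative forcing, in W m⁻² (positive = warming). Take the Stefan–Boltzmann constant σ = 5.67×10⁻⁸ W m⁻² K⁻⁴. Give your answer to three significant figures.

-0.0563 W m⁻²

Flux at the orbit: S = 1360/(11.6)² = 10.11 W m⁻².
Only a fraction (1−α) is absorbed and it's spread over 4πR², so ΔF = (1−α)ΔS/4 = -0.05630 W m⁻².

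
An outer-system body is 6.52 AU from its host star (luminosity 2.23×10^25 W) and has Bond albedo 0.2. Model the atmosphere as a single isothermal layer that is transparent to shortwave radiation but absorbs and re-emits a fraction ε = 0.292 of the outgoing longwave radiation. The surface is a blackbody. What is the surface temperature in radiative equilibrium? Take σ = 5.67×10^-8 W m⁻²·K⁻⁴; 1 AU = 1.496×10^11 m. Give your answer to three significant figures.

d = 6.52 × 1.496×10^11 m = 9.754×10^11 m.
Flux at the orbit: S = L/(4πd²) = 2.23×10^25/(4π·(9.75×10^11)²) = 1.865 W m⁻².
At the top of the atmosphere, σT_e⁴ = S(1−α)/4 = 0.3730 W m⁻², giving T_e = 50.65 K.
For a single slab of emissivity ε, T_s⁴ = 2T_e⁴/(2−ε); thus T_s = 50.65·(1.171)^(1/4) = 52.68 K.

52.7 kelvin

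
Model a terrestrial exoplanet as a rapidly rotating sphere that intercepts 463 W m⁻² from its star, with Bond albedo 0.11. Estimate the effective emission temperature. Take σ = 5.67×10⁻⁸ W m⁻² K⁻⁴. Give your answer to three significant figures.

206 kelvin

The planet absorbs (1−α)S over its disc πR² and re-emits over 4πR², so the mean absorbed flux is (1−0.11)·463.0/4 = 103.0 W m⁻².
Balancing against σT⁴: T = (103.0/5.67×10⁻⁸)^(1/4) = 206.5 K.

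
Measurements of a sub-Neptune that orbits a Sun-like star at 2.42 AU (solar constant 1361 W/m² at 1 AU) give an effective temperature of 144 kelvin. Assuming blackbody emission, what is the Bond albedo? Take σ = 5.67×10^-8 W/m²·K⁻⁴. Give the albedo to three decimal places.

By the inverse-square law, S = 1361/2.42² = 232.4 W/m².
Energy balance: S(1−α)/4 = σT⁴, so 1−α = 4σT⁴/S.
σT⁴ = 24.38 W/m², so 4σT⁴ = 97.52 W/m².
1−α = 97.52/232.4 = 0.4196, so α = 0.5804.

0.580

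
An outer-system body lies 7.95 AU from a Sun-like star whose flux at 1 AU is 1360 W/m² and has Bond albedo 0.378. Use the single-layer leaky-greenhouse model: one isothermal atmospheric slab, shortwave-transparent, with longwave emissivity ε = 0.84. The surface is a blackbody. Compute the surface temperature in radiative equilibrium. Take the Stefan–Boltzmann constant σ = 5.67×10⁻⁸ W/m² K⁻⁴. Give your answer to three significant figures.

100 K

By the inverse-square law, S = 1360/7.95² = 21.52 W/m².
At the top of the atmosphere, σT_e⁴ = S(1−α)/4 = 3.346 W/m², giving T_e = 87.65 K.
Surface balance with a leaky layer gives σT_s⁴ = σT_e⁴·2/(2−ε), so T_s = T_e·[2/(2−0.84)]^(1/4) = 100.4 K.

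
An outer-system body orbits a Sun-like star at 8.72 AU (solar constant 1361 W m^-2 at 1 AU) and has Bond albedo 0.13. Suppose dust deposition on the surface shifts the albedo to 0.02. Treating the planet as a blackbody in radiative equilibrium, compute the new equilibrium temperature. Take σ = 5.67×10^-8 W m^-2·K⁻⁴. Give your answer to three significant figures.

Flux at the orbit: S = 1361/(8.72)² = 17.90 W m^-2.
T₂ = [S(1−α₂)/(4σ)]^(1/4) = [17.90·0.98/(4σ)]^(1/4) = 93.78 K.

93.8 K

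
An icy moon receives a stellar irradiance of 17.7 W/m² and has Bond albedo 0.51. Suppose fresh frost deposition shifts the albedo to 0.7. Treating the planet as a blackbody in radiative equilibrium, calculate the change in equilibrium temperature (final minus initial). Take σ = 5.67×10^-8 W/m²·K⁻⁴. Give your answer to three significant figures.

-9.08 kelvin

Before: T₁ = [17.70·0.49/(4σ)]^(1/4) = 78.64 K.
Final:   T₂ = [S(1−0.7)/(4σ)]^(1/4) = 69.56 K.
ΔT = T₂ − T₁ = -9.077 K.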